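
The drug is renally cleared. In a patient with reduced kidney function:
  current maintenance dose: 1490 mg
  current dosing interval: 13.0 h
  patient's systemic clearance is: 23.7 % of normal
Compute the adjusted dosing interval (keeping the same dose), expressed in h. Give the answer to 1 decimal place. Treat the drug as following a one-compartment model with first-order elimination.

54.9 h

To keep the same average steady-state level, dosing rate must scale with clearance.
CL ratio = 23.7 / 100 = 0.2370
New interval (same dose) = 13.0 / 0.2370 = 54.85 h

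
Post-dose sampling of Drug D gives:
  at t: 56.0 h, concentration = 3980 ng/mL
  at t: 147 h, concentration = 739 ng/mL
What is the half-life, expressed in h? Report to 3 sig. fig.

k = ln(C₁/C₂) / (t₂ − t₁) = ln(3980/739) / (147 − 56.0)
  = 1.684 / 91.00 = 0.01851 h⁻¹
t½ = ln2 / k = 0.693147 / 0.01851 = 37.45 h

37.5 h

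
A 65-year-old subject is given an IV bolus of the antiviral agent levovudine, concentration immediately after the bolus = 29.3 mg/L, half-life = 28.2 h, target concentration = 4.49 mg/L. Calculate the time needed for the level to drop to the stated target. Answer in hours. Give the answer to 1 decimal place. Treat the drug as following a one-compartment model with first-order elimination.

76.3 h

k = ln2 / t½ = 0.693147 / 28.2 = 0.02458 h⁻¹
t = ln(C₀ / C) / k = ln(29.30 / 4.49) / 0.02458
  = ln(6.526) / 0.02458 = 1.876 / 0.02458 = 76.32 h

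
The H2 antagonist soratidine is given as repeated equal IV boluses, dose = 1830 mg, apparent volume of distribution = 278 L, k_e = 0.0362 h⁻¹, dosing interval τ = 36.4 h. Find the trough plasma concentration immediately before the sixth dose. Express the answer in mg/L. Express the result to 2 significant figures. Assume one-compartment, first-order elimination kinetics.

C₀ per dose = Dose / Vd = 1830 / 278 = 6.583 mg/L
Fraction remaining after one interval: r = e^(−kτ) = e^(−0.03620 × 36.4) = 0.2678
Before dose 6, 5 doses have been given (aged 1τ, 2τ, 3τ, 4τ, 5τ).
C_trough = C₀ × (r + r² + … + r^5) = C₀ × r(1−r^5)/(1−r)
        = 6.583 × 0.2678 × (1 − 0.001377) / (1 − 0.2678) = 2.404 mg/L

2.4 mg/L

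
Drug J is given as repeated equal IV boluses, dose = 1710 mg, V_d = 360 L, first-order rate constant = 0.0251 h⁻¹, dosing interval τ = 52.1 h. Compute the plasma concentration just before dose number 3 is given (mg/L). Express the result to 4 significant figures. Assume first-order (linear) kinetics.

1.632 mg/L

C₀ per dose = Dose / Vd = 1710 / 360 = 4.750 mg/L
Fraction remaining after one interval: r = e^(−kτ) = e^(−0.02510 × 52.1) = 0.2704
Before dose 3, 2 doses have been given (aged 1τ, 2τ).
C_trough = C₀ × (r + r²) = 4.750 × (0.2704 + 0.07312) = 1.632 mg/L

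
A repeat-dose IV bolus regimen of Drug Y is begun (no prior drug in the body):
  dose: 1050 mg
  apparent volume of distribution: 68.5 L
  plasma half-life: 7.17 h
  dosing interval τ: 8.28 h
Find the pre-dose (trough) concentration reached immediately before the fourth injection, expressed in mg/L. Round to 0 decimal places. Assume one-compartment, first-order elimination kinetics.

11 mg/L

C₀ per dose = Dose / Vd = 1050 / 68.5 = 15.33 mg/L
k = ln2 / t½ = 0.693147 / 7.17 = 0.09667 h⁻¹
Fraction remaining after one interval: r = e^(−kτ) = e^(−0.09667 × 8.28) = 0.4491
Before dose 4, 3 doses have been given (aged 1τ, 2τ, 3τ).
C_trough = C₀ × (r + r² + … + r^3) = C₀ × r(1−r^3)/(1−r)
        = 15.33 × 0.4491 × (1 − 0.09058) / (1 − 0.4491) = 11.37 mg/L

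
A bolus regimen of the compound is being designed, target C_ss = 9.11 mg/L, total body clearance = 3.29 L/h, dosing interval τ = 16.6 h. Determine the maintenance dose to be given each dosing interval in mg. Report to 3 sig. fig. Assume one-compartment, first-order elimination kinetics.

498 mg

At steady state, Dose/τ = Css × CL.
Dose = Css × CL × τ = 9.11 × 3.290 × 16.6 = 497.5 mg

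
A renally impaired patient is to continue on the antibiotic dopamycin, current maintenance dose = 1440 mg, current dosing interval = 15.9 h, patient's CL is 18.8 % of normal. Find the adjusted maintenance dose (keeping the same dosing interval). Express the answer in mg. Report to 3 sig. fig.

To keep the same average steady-state level, dosing rate must scale with clearance.
CL ratio = 18.8 / 100 = 0.1880
New dose (same interval) = 1440 × 0.1880 = 270.7 mg

271 mg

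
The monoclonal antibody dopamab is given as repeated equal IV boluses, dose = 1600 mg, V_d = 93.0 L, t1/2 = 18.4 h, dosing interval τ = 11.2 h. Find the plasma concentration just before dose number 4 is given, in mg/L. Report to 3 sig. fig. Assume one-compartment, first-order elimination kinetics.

C₀ per dose = Dose / Vd = 1600 / 93.0 = 17.20 mg/L
k = ln2 / t½ = 0.693147 / 18.4 = 0.03767 h⁻¹
Fraction remaining after one interval: r = e^(−kτ) = e^(−0.03767 × 11.2) = 0.6558
Before dose 4, 3 doses have been given (aged 1τ, 2τ, 3τ).
C_trough = C₀ × (r + r² + … + r^3) = C₀ × r(1−r^3)/(1−r)
        = 17.20 × 0.6558 × (1 − 0.2820) / (1 − 0.6558) = 23.53 mg/L

23.5 mg/L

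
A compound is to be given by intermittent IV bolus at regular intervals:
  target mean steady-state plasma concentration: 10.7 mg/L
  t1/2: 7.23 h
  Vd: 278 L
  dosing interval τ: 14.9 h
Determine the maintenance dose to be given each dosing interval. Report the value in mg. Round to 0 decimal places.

k = ln2 / t½ = 0.693147 / 7.23 = 0.09587 h⁻¹
CL = k × Vd = 0.09587 × 278 = 26.65 L/h
At steady state, Dose/τ = Css × CL.
Dose = Css × CL × τ = 10.7 × 26.65 × 14.9 = 4249 mg

4249 mg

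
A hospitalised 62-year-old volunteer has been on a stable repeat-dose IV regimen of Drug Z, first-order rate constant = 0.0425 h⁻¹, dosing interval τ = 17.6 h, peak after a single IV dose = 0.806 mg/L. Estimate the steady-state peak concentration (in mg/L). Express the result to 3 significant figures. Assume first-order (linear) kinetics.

e^(−kτ) = e^(−0.04250 × 17.6) = 0.4733
Accumulation ratio R = 1 / (1 − e^(−kτ)) = 1 / (1 − 0.4733) = 1.899
Steady-state peak = C₀ × R = 0.806 × 1.899 = 1.531 mg/L

1.53 mg/L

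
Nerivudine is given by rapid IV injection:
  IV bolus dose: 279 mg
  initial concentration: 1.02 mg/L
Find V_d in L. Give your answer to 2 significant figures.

Vd = Dose / C₀ = 279.0 / 1.02 = 273.5 L

270 L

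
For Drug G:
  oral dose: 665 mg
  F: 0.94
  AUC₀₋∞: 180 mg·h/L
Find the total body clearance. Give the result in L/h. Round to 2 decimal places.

3.47 L/h

CL = F·Dose / AUC = 0.94 × 665 / 180 = 3.473 L/h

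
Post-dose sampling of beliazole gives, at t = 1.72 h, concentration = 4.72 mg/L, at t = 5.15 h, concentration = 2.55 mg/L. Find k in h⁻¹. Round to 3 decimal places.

k = ln(C₁/C₂) / (t₂ − t₁) = ln(4.72/2.55) / (5.15 − 1.72)
  = 0.6157 / 3.430 = 0.1795 h⁻¹

0.180 h⁻¹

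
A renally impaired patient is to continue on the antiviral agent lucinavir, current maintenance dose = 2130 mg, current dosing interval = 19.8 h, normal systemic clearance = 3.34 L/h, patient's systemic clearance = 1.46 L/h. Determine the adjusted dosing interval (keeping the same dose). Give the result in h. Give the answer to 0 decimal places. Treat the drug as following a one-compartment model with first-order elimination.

45 h

To keep the same average steady-state level, dosing rate must scale with clearance.
CL ratio = 1.46 / 3.34 = 0.4371
New interval (same dose) = 19.8 / 0.4371 = 45.30 h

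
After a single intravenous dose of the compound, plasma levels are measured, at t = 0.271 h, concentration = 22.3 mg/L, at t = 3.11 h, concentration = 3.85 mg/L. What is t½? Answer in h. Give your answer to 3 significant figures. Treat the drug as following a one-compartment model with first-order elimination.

k = ln(C₁/C₂) / (t₂ − t₁) = ln(22.3/3.85) / (3.11 − 0.271)
  = 1.757 / 2.839 = 0.6189 h⁻¹
t½ = ln2 / k = 0.693147 / 0.6189 = 1.120 h

1.12 h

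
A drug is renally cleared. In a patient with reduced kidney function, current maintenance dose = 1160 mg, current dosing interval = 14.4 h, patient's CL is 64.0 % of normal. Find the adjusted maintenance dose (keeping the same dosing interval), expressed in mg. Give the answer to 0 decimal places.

742 mg

To keep the same average steady-state level, dosing rate must scale with clearance.
CL ratio = 64.0 / 100 = 0.6400
New dose (same interval) = 1160 × 0.6400 = 742.4 mg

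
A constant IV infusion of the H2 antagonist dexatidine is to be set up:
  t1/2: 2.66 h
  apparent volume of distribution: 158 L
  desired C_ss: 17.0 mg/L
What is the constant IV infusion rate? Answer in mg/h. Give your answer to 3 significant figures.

k = ln2 / t½ = 0.693147 / 2.66 = 0.2606 h⁻¹
CL = k × Vd = 0.2606 × 158 = 41.17 L/h
At steady state, infusion rate R₀ = Css × CL = 17.0 × 41.17 = 699.9 mg/h

700 mg/h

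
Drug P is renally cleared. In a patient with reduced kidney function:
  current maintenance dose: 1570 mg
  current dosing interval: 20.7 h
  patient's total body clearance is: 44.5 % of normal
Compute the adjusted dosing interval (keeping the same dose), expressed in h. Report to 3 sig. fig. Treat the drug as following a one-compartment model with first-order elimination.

46.5 h

To keep the same average steady-state level, dosing rate must scale with clearance.
CL ratio = 44.5 / 100 = 0.4450
New interval (same dose) = 20.7 / 0.4450 = 46.52 h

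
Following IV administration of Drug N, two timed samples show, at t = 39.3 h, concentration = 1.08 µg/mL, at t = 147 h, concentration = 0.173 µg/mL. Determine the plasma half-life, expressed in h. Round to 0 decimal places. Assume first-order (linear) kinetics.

41 h

k = ln(C₁/C₂) / (t₂ − t₁) = ln(1.08/0.173) / (147 − 39.3)
  = 1.831 / 107.7 = 0.01700 h⁻¹
t½ = ln2 / k = 0.693147 / 0.01700 = 40.77 h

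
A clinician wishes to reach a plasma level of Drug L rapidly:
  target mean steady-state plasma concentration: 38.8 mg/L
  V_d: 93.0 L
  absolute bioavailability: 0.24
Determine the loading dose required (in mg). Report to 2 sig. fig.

LD = Css × Vd / F = 38.8 × 93.0 / 0.24 = 15040 mg

15000 mg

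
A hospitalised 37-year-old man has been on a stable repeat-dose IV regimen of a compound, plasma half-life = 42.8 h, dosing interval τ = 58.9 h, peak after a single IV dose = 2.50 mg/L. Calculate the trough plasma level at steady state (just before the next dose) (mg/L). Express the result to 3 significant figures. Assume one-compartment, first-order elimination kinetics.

k = ln2 / t½ = 0.693147 / 42.8 = 0.01620 h⁻¹
e^(−kτ) = e^(−0.01620 × 58.9) = 0.3851
Accumulation ratio R = 1 / (1 − e^(−kτ)) = 1 / (1 − 0.3851) = 1.626
Steady-state trough = C₀ × R × e^(−kτ) = 2.50 × 1.626 × 0.3851 = 1.565 mg/L

1.57 mg/L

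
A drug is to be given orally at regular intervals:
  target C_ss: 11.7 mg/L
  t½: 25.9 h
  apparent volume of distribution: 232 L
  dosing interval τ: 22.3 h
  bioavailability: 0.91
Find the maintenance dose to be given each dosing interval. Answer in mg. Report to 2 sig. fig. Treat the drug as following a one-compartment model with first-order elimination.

1800 mg

k = ln2 / t½ = 0.693147 / 25.9 = 0.02676 h⁻¹
CL = k × Vd = 0.02676 × 232 = 6.208 L/h
At steady state, F × (Dose/τ) = Css × CL.
Dose = Css × CL × τ / F = 11.7 × 6.208 × 22.3 / 0.91 = 1780 mg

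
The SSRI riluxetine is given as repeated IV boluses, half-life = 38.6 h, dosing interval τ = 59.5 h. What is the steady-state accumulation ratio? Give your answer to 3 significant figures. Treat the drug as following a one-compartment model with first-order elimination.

k = ln2 / t½ = 0.693147 / 38.6 = 0.01796 h⁻¹
e^(−kτ) = e^(−0.01796 × 59.5) = 0.3435
Accumulation ratio R = 1 / (1 − e^(−kτ)) = 1 / (1 − 0.3435) = 1.523

1.52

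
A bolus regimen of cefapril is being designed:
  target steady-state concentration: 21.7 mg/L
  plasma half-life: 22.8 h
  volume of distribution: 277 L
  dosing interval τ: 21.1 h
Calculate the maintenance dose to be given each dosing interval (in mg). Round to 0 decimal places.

k = ln2 / t½ = 0.693147 / 22.8 = 0.03040 h⁻¹
CL = k × Vd = 0.03040 × 277 = 8.421 L/h
At steady state, Dose/τ = Css × CL.
Dose = Css × CL × τ = 21.7 × 8.421 × 21.1 = 3856 mg

3856 mg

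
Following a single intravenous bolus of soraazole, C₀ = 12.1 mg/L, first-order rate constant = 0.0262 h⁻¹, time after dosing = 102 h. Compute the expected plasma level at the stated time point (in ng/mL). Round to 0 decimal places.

836 ng/mL

C = C₀ · e^(−k·t) = 12.10 × e^(−0.02620 × 102)
  = 12.10 × 0.06909 = 0.8360 mg/L
Convert: 0.8360 mg/L × 1000 = 836.0 ng/mL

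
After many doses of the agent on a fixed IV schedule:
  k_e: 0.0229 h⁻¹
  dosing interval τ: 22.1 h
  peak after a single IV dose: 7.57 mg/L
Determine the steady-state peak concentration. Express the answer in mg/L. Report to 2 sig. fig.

e^(−kτ) = e^(−0.02290 × 22.1) = 0.6028
Accumulation ratio R = 1 / (1 − e^(−kτ)) = 1 / (1 − 0.6028) = 2.518
Steady-state peak = C₀ × R = 7.57 × 2.518 = 19.06 mg/L

19 mg/L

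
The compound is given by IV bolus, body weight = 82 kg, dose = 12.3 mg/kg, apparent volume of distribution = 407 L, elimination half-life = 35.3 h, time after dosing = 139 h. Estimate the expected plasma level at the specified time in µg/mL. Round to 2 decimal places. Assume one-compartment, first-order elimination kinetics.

0.16 µg/mL

Total dose = 12.3 × 82 = 1009 mg
C₀ = Dose / Vd = 1009 / 407 = 2.479 mg/L
k = ln2 / t½ = 0.693147 / 35.3 = 0.01964 h⁻¹
C = C₀ · e^(−k·t) = 2.479 × e^(−0.01964 × 139)
  = 2.479 × 0.06522 = 0.1617 mg/L
(0.1617 mg/L = 0.1617 µg/mL)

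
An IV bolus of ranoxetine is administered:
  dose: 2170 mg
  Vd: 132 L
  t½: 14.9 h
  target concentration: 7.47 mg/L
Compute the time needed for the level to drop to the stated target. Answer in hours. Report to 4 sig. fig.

C₀ = Dose / Vd = 2170 / 132 = 16.44 mg/L
k = ln2 / t½ = 0.693147 / 14.9 = 0.04652 h⁻¹
t = ln(C₀ / C) / k = ln(16.44 / 7.47) / 0.04652
  = ln(2.201) / 0.04652 = 0.7889 / 0.04652 = 16.96 h

16.96 h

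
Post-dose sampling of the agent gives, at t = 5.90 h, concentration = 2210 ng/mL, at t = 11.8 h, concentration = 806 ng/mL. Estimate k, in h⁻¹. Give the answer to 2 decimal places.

k = ln(C₁/C₂) / (t₂ − t₁) = ln(2210/806) / (11.8 − 5.90)
  = 1.009 / 5.900 = 0.1710 h⁻¹

0.17 h⁻¹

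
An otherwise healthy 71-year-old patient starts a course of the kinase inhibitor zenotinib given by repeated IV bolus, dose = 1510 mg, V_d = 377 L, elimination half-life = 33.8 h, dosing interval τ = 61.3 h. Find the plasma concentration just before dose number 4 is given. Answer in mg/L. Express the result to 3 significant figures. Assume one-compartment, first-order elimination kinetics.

1.56 mg/L

C₀ per dose = Dose / Vd = 1510 / 377 = 4.005 mg/L
k = ln2 / t½ = 0.693147 / 33.8 = 0.02051 h⁻¹
Fraction remaining after one interval: r = e^(−kτ) = e^(−0.02051 × 61.3) = 0.2844
Before dose 4, 3 doses have been given (aged 1τ, 2τ, 3τ).
C_trough = C₀ × (r + r² + … + r^3) = C₀ × r(1−r^3)/(1−r)
        = 4.005 × 0.2844 × (1 − 0.02300) / (1 − 0.2844) = 1.555 mg/L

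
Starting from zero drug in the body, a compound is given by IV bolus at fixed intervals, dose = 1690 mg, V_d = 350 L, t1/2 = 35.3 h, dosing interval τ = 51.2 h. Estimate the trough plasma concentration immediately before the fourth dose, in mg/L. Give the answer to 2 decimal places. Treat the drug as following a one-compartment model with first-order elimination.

2.65 mg/L

C₀ per dose = Dose / Vd = 1690 / 350 = 4.829 mg/L
k = ln2 / t½ = 0.693147 / 35.3 = 0.01964 h⁻¹
Fraction remaining after one interval: r = e^(−kτ) = e^(−0.01964 × 51.2) = 0.3658
Before dose 4, 3 doses have been given (aged 1τ, 2τ, 3τ).
C_trough = C₀ × (r + r² + … + r^3) = C₀ × r(1−r^3)/(1−r)
        = 4.829 × 0.3658 × (1 − 0.04895) / (1 − 0.3658) = 2.649 mg/L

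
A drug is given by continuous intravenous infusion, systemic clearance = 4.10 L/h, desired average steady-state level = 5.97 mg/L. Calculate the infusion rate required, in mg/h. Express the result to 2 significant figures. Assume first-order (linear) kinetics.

At steady state, infusion rate R₀ = Css × CL = 5.97 × 4.100 = 24.48 mg/h

24 mg/h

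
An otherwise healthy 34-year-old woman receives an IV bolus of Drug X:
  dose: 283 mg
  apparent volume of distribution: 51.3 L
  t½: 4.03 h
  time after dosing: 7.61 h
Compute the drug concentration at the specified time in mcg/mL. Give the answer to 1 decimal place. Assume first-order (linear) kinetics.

C₀ = Dose / Vd = 283.0 / 51.3 = 5.517 mg/L
k = ln2 / t½ = 0.693147 / 4.03 = 0.1720 h⁻¹
C = C₀ · e^(−k·t) = 5.517 × e^(−0.1720 × 7.61)
  = 5.517 × 0.2701 = 1.490 mg/L
(1.490 mg/L = 1.490 mcg/mL)

1.5 mcg/mL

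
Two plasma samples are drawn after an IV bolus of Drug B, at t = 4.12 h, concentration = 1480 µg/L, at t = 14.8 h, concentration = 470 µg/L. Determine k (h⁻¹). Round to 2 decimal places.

k = ln(C₁/C₂) / (t₂ − t₁) = ln(1480/470) / (14.8 − 4.12)
  = 1.147 / 10.68 = 0.1074 h⁻¹

0.11 h⁻¹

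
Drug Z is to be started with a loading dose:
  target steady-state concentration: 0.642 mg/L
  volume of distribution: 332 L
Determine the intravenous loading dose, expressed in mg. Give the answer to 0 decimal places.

213 mg

LD = Css × Vd = 0.642 × 332 = 213.1 mg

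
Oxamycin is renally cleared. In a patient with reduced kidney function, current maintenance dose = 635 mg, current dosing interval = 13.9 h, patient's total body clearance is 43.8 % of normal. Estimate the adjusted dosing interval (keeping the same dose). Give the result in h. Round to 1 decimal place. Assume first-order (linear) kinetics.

To keep the same average steady-state level, dosing rate must scale with clearance.
CL ratio = 43.8 / 100 = 0.4380
New interval (same dose) = 13.9 / 0.4380 = 31.74 h

31.7 h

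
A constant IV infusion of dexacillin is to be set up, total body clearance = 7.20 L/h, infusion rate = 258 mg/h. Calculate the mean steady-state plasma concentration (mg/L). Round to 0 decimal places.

36 mg/L

At steady state Css = R₀ / CL = 258 / 7.200 = 35.83 mg/L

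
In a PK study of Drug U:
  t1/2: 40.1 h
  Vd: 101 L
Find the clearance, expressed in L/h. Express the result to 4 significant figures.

k = ln2 / t½ = 0.693147 / 40.1 = 0.01729 h⁻¹
CL = k × Vd = 0.01729 × 101 = 1.746 L/h

1.746 L/h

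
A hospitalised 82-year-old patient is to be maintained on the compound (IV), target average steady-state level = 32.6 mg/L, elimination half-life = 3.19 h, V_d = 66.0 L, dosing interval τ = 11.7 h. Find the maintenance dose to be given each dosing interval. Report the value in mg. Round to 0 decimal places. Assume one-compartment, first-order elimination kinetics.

5470 mg

k = ln2 / t½ = 0.693147 / 3.19 = 0.2173 h⁻¹
CL = k × Vd = 0.2173 × 66.0 = 14.34 L/h
At steady state, Dose/τ = Css × CL.
Dose = Css × CL × τ = 32.6 × 14.34 × 11.7 = 5470 mg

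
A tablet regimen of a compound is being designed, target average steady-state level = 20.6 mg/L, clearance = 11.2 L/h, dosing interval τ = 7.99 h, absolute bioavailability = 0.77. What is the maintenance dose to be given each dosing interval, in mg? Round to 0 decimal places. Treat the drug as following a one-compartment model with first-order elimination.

At steady state, F × (Dose/τ) = Css × CL.
Dose = Css × CL × τ / F = 20.6 × 11.20 × 7.99 / 0.77 = 2394 mg

2394 mg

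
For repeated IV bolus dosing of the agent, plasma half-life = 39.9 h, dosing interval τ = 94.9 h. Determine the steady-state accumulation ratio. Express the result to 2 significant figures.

1.2

k = ln2 / t½ = 0.693147 / 39.9 = 0.01737 h⁻¹
e^(−kτ) = e^(−0.01737 × 94.9) = 0.1924
Accumulation ratio R = 1 / (1 − e^(−kτ)) = 1 / (1 − 0.1924) = 1.238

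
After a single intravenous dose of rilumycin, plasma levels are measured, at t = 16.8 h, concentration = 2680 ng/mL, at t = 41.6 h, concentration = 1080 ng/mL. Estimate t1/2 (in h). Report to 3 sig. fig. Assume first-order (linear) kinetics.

k = ln(C₁/C₂) / (t₂ − t₁) = ln(2680/1080) / (41.6 − 16.8)
  = 0.9089 / 24.80 = 0.03665 h⁻¹
t½ = ln2 / k = 0.693147 / 0.03665 = 18.91 h

18.9 h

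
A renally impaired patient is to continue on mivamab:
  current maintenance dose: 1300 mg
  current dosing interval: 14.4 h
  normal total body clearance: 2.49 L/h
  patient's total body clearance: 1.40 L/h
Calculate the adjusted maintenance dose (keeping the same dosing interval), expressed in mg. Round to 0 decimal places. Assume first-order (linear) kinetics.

To keep the same average steady-state level, dosing rate must scale with clearance.
CL ratio = 1.40 / 2.49 = 0.5622
New dose (same interval) = 1300 × 0.5622 = 730.9 mg

731 mg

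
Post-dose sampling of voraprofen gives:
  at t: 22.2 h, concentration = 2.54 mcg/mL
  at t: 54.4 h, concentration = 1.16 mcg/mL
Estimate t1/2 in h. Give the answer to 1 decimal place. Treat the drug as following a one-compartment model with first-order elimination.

28.5 h

k = ln(C₁/C₂) / (t₂ − t₁) = ln(2.54/1.16) / (54.4 − 22.2)
  = 0.7837 / 32.20 = 0.02434 h⁻¹
t½ = ln2 / k = 0.693147 / 0.02434 = 28.48 h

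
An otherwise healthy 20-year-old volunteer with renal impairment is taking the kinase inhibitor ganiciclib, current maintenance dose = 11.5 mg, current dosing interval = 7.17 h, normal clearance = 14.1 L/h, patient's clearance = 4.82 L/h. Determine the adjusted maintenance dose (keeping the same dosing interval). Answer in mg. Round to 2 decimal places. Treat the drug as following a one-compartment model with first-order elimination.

3.93 mg

To keep the same average steady-state level, dosing rate must scale with clearance.
CL ratio = 4.82 / 14.1 = 0.3418
New dose (same interval) = 11.5 × 0.3418 = 3.931 mg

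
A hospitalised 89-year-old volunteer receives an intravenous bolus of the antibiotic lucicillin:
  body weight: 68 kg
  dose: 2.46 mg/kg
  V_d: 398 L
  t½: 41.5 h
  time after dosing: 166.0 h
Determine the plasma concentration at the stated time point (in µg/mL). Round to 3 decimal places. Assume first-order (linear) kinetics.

0.026 µg/mL

Total dose = 2.46 × 68 = 167.3 mg
C₀ = Dose / Vd = 167.3 / 398 = 0.4204 mg/L
k = ln2 / t½ = 0.693147 / 41.5 = 0.01670 h⁻¹
t / t½ = 166.0 / 41.5 = 4 half-lives
C = C₀ × (1/2)^4 = 0.4204 × 0.06250 = 0.02628 mg/L
(0.02628 mg/L = 0.02628 µg/mL)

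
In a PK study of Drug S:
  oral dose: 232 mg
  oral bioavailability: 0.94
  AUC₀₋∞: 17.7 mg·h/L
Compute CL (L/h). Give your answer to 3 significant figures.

CL = F·Dose / AUC = 0.94 × 232 / 17.7 = 12.32 L/h

12.3 L/h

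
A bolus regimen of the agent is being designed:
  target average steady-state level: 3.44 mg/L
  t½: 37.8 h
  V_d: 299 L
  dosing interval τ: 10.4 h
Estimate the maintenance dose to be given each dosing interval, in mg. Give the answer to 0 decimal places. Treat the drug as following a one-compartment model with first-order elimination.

k = ln2 / t½ = 0.693147 / 37.8 = 0.01834 h⁻¹
CL = k × Vd = 0.01834 × 299 = 5.484 L/h
At steady state, Dose/τ = Css × CL.
Dose = Css × CL × τ = 3.44 × 5.484 × 10.4 = 196.2 mg

196 mg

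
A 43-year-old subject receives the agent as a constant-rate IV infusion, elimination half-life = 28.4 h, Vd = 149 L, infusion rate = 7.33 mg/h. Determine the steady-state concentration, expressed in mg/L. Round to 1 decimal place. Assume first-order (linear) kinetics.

k = ln2 / t½ = 0.693147 / 28.4 = 0.02441 h⁻¹
CL = k × Vd = 0.02441 × 149 = 3.637 L/h
At steady state Css = R₀ / CL = 7.33 / 3.637 = 2.015 mg/L

2.0 mg/L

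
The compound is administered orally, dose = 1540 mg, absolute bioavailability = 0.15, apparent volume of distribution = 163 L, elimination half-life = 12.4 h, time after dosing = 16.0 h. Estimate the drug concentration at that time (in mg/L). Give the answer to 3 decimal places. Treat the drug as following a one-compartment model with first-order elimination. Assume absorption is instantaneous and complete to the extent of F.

Amount reaching circulation = F × Dose = 0.15 × 1540 = 231.0 mg
C₀ = F·Dose / Vd = 231.0 / 163 = 1.417 mg/L
k = ln2 / t½ = 0.693147 / 12.4 = 0.05590 h⁻¹
C = C₀ · e^(−k·t) = 1.417 × e^(−0.05590 × 16.0)
  = 1.417 × 0.4089 = 0.5794 mg/L

0.579 mg/L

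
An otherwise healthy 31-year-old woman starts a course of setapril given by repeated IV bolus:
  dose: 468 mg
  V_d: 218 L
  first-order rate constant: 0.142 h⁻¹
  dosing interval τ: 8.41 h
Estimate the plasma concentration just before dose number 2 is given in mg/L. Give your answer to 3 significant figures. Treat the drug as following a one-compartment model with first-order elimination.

0.650 mg/L

C₀ per dose = Dose / Vd = 468 / 218 = 2.147 mg/L
Fraction remaining after one interval: r = e^(−kτ) = e^(−0.1420 × 8.41) = 0.3029
Before dose 2, 1 dose has been given (aged 1τ).
C_trough = C₀ × r = 2.147 × 0.3029 = 0.6503 mg/L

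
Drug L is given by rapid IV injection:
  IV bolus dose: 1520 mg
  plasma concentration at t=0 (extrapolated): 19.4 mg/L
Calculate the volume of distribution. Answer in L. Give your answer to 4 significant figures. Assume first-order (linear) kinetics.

Vd = Dose / C₀ = 1520 / 19.4 = 78.35 L

78.35 L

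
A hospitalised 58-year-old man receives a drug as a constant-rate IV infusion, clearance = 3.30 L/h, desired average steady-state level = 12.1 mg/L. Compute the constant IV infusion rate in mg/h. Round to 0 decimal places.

40 mg/h

At steady state, infusion rate R₀ = Css × CL = 12.1 × 3.300 = 39.93 mg/h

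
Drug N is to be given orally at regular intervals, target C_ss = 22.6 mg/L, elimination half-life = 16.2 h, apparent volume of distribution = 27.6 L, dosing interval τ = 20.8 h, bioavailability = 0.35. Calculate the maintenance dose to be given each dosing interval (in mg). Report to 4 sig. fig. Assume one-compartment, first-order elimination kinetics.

1586 mg

k = ln2 / t½ = 0.693147 / 16.2 = 0.04279 h⁻¹
CL = k × Vd = 0.04279 × 27.6 = 1.181 L/h
At steady state, F × (Dose/τ) = Css × CL.
Dose = Css × CL × τ / F = 22.6 × 1.181 × 20.8 / 0.35 = 1586 mg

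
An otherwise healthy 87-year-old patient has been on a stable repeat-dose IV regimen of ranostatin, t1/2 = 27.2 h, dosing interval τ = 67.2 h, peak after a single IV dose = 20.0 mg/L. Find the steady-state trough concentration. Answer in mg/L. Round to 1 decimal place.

4.4 mg/L

k = ln2 / t½ = 0.693147 / 27.2 = 0.02548 h⁻¹
e^(−kτ) = e^(−0.02548 × 67.2) = 0.1805
Accumulation ratio R = 1 / (1 − e^(−kτ)) = 1 / (1 − 0.1805) = 1.220
Steady-state trough = C₀ × R × e^(−kτ) = 20.0 × 1.220 × 0.1805 = 4.404 mg/L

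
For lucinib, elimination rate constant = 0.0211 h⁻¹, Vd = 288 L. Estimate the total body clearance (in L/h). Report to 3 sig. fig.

CL = k × Vd = 0.0211 × 288 = 6.077 L/h

6.08 L/h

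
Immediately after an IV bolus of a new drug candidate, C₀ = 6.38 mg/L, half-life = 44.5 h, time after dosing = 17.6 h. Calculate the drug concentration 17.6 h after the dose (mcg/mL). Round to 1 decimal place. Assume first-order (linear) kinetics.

4.9 mcg/mL

k = ln2 / t½ = 0.693147 / 44.5 = 0.01558 h⁻¹
C = C₀ · e^(−k·t) = 6.380 × e^(−0.01558 × 17.6)
  = 6.380 × 0.7602 = 4.850 mg/L
(4.850 mg/L = 4.850 mcg/mL)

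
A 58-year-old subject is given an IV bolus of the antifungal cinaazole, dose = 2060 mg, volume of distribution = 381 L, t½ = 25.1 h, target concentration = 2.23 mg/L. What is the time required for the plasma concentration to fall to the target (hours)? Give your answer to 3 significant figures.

32.1 h

C₀ = Dose / Vd = 2060 / 381 = 5.407 mg/L
k = ln2 / t½ = 0.693147 / 25.1 = 0.02762 h⁻¹
t = ln(C₀ / C) / k = ln(5.407 / 2.23) / 0.02762
  = ln(2.425) / 0.02762 = 0.8858 / 0.02762 = 32.07 h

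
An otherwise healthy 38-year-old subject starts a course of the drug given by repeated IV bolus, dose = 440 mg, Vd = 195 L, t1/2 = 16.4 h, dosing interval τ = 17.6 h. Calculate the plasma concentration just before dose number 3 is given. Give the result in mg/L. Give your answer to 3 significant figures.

1.58 mg/L

C₀ per dose = Dose / Vd = 440 / 195 = 2.256 mg/L
k = ln2 / t½ = 0.693147 / 16.4 = 0.04227 h⁻¹
Fraction remaining after one interval: r = e^(−kτ) = e^(−0.04227 × 17.6) = 0.4752
Before dose 3, 2 doses have been given (aged 1τ, 2τ).
C_trough = C₀ × (r + r²) = 2.256 × (0.4752 + 0.2258) = 1.581 mg/L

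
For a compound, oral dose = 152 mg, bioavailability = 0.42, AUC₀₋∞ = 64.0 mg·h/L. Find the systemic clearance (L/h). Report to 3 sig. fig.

0.998 L/h

CL = F·Dose / AUC = 0.42 × 152 / 64.0 = 0.9975 L/h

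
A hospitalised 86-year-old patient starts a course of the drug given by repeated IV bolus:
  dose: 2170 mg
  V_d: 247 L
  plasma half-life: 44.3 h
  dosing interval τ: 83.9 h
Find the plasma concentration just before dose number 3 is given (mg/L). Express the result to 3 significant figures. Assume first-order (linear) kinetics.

3.00 mg/L

C₀ per dose = Dose / Vd = 2170 / 247 = 8.785 mg/L
k = ln2 / t½ = 0.693147 / 44.3 = 0.01565 h⁻¹
Fraction remaining after one interval: r = e^(−kτ) = e^(−0.01565 × 83.9) = 0.2690
Before dose 3, 2 doses have been given (aged 1τ, 2τ).
C_trough = C₀ × (r + r²) = 8.785 × (0.2690 + 0.07236) = 2.999 mg/L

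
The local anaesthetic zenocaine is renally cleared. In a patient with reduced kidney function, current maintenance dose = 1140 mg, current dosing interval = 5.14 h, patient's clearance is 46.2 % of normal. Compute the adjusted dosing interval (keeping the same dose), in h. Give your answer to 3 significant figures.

To keep the same average steady-state level, dosing rate must scale with clearance.
CL ratio = 46.2 / 100 = 0.4620
New interval (same dose) = 5.14 / 0.4620 = 11.13 h

11.1 h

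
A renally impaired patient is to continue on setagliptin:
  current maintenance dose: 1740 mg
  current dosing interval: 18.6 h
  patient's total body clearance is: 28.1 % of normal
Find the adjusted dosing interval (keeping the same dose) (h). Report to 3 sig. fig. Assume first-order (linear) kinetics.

66.2 h

To keep the same average steady-state level, dosing rate must scale with clearance.
CL ratio = 28.1 / 100 = 0.2810
New interval (same dose) = 18.6 / 0.2810 = 66.19 h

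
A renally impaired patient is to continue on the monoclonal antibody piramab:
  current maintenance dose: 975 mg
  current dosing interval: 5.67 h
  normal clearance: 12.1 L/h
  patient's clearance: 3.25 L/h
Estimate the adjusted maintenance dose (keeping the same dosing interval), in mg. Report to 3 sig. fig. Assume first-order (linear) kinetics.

262 mg

To keep the same average steady-state level, dosing rate must scale with clearance.
CL ratio = 3.25 / 12.1 = 0.2686
New dose (same interval) = 975 × 0.2686 = 261.9 mg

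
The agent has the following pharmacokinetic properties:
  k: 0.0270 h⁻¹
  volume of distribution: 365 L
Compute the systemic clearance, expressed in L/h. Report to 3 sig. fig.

9.86 L/h

CL = k × Vd = 0.0270 × 365 = 9.855 L/h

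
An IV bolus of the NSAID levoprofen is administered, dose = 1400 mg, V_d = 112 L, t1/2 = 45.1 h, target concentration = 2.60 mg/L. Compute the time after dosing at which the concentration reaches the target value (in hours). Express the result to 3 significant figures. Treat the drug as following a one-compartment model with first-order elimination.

102 h

C₀ = Dose / Vd = 1400 / 112 = 12.50 mg/L
k = ln2 / t½ = 0.693147 / 45.1 = 0.01537 h⁻¹
t = ln(C₀ / C) / k = ln(12.50 / 2.60) / 0.01537
  = ln(4.808) / 0.01537 = 1.570 / 0.01537 = 102.1 h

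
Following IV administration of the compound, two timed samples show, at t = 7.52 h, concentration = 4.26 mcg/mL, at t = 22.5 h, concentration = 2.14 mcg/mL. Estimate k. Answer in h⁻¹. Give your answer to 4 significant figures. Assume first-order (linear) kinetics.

0.04596 h⁻¹

k = ln(C₁/C₂) / (t₂ − t₁) = ln(4.26/2.14) / (22.5 − 7.52)
  = 0.6885 / 14.98 = 0.04596 h⁻¹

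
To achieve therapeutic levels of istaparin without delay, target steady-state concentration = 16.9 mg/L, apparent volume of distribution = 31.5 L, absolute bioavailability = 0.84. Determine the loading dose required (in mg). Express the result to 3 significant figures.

634 mg

LD = Css × Vd / F = 16.9 × 31.5 / 0.84 = 633.8 mg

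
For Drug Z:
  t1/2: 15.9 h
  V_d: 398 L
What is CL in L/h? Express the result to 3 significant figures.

17.4 L/h

k = ln2 / t½ = 0.693147 / 15.9 = 0.04359 h⁻¹
CL = k × Vd = 0.04359 × 398 = 17.35 L/h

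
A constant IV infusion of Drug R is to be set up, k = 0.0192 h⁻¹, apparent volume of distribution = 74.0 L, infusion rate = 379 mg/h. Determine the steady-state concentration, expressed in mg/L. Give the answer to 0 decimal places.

CL = k × Vd = 0.01920 × 74.0 = 1.421 L/h
At steady state Css = R₀ / CL = 379 / 1.421 = 266.7 mg/L

267 mg/L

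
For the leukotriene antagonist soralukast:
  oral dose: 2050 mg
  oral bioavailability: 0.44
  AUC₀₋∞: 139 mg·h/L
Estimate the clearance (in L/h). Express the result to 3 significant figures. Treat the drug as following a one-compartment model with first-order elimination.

6.49 L/h

CL = F·Dose / AUC = 0.44 × 2050 / 139 = 6.489 L/h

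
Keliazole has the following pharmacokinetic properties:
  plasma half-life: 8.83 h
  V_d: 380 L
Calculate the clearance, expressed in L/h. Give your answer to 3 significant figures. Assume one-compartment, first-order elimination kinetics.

29.8 L/h

k = ln2 / t½ = 0.693147 / 8.83 = 0.07850 h⁻¹
CL = k × Vd = 0.07850 × 380 = 29.83 L/h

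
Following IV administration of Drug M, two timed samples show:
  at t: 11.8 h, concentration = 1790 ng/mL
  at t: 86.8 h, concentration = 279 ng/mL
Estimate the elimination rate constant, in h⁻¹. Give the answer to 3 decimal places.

0.025 h⁻¹

k = ln(C₁/C₂) / (t₂ − t₁) = ln(1790/279) / (86.8 − 11.8)
  = 1.859 / 75.00 = 0.02479 h⁻¹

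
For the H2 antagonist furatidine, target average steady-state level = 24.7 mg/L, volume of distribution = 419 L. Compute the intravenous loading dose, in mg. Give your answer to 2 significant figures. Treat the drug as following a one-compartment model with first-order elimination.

10000 mg

LD = Css × Vd = 24.7 × 419 = 10350 mg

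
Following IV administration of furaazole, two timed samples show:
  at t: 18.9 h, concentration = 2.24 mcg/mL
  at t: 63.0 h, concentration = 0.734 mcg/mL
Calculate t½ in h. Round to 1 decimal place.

27.4 h

k = ln(C₁/C₂) / (t₂ − t₁) = ln(2.24/0.734) / (63.0 − 18.9)
  = 1.116 / 44.10 = 0.02531 h⁻¹
t½ = ln2 / k = 0.693147 / 0.02531 = 27.39 h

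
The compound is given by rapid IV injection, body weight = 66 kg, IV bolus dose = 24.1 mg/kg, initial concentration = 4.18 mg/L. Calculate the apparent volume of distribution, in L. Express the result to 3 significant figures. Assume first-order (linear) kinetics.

Dose = 24.1 × 66 = 1591 mg
Vd = Dose / C₀ = 1591 / 4.18 = 380.6 L

381 L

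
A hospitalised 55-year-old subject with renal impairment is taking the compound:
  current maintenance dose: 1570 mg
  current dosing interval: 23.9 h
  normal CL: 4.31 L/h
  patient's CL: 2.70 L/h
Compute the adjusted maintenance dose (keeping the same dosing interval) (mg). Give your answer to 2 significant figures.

To keep the same average steady-state level, dosing rate must scale with clearance.
CL ratio = 2.70 / 4.31 = 0.6265
New dose (same interval) = 1570 × 0.6265 = 983.6 mg

980 mg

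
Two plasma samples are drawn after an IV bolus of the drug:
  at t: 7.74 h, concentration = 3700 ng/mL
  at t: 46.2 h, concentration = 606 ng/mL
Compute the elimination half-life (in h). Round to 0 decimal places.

k = ln(C₁/C₂) / (t₂ − t₁) = ln(3700/606) / (46.2 − 7.74)
  = 1.809 / 38.46 = 0.04704 h⁻¹
t½ = ln2 / k = 0.693147 / 0.04704 = 14.74 h

15 h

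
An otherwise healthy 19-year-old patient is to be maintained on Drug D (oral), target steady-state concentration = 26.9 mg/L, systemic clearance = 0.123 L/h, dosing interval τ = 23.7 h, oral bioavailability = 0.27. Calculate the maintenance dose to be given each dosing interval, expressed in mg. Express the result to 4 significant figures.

At steady state, F × (Dose/τ) = Css × CL.
Dose = Css × CL × τ / F = 26.9 × 0.1230 × 23.7 / 0.27 = 290.4 mg

290.4 mg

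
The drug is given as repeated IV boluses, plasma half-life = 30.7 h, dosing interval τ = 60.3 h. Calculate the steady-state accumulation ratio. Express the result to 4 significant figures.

1.345

k = ln2 / t½ = 0.693147 / 30.7 = 0.02258 h⁻¹
e^(−kτ) = e^(−0.02258 × 60.3) = 0.2563
Accumulation ratio R = 1 / (1 − e^(−kτ)) = 1 / (1 − 0.2563) = 1.345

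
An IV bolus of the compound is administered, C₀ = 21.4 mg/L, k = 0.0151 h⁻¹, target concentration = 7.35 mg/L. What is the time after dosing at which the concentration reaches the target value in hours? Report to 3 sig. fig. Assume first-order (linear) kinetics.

t = ln(C₀ / C) / k = ln(21.40 / 7.35) / 0.01510
  = ln(2.912) / 0.01510 = 1.069 / 0.01510 = 70.79 h

70.8 h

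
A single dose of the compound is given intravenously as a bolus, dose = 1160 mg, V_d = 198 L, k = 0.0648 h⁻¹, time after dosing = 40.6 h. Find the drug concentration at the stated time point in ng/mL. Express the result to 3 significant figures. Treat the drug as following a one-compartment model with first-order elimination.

422 ng/mL

C₀ = Dose / Vd = 1160 / 198 = 5.859 mg/L
C = C₀ · e^(−k·t) = 5.859 × e^(−0.06480 × 40.6)
  = 5.859 × 0.07202 = 0.4220 mg/L
Convert: 0.4220 mg/L × 1000 = 422.0 ng/mL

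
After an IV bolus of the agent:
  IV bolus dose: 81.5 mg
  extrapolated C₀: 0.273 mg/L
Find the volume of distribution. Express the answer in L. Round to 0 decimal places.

299 L

Vd = Dose / C₀ = 81.50 / 0.273 = 298.5 L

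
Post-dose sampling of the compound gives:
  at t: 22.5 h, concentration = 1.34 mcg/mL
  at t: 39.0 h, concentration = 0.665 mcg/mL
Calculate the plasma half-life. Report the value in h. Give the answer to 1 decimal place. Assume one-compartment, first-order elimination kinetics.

16.3 h

k = ln(C₁/C₂) / (t₂ − t₁) = ln(1.34/0.665) / (39.0 − 22.5)
  = 0.7006 / 16.50 = 0.04246 h⁻¹
t½ = ln2 / k = 0.693147 / 0.04246 = 16.32 h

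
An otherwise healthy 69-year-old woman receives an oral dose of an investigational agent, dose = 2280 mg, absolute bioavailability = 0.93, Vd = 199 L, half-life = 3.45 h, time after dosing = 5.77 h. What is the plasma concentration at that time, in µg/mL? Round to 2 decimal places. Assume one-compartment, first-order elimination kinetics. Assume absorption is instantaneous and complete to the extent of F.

Amount reaching circulation = F × Dose = 0.93 × 2280 = 2120 mg
C₀ = F·Dose / Vd = 2120 / 199 = 10.65 mg/L
k = ln2 / t½ = 0.693147 / 3.45 = 0.2009 h⁻¹
C = C₀ · e^(−k·t) = 10.65 × e^(−0.2009 × 5.77)
  = 10.65 × 0.3137 = 3.341 mg/L
(3.341 mg/L = 3.341 µg/mL)

3.34 µg/mL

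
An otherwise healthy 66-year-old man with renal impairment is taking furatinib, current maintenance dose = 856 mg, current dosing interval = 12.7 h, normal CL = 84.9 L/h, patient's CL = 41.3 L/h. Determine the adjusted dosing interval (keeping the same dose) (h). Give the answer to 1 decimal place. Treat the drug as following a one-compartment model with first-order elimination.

26.1 h

To keep the same average steady-state level, dosing rate must scale with clearance.
CL ratio = 41.3 / 84.9 = 0.4865
New interval (same dose) = 12.7 / 0.4865 = 26.10 h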